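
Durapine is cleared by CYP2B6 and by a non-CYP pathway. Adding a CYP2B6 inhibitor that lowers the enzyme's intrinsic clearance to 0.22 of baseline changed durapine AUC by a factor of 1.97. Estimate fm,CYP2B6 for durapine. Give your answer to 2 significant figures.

0.63

Call the CYP2B6 fraction fm. After the interaction, CL_new/CL_old = fm × 0.22 + (1 − fm).
AUC ratio = 1 / (new CL fraction), so new CL fraction = 1 / 1.97 = 0.5076.
fm × 0.22 + 1 − fm = 0.5076  ⇒  fm × (0.22 − 1) = −0.4924  ⇒  fm = 0.63.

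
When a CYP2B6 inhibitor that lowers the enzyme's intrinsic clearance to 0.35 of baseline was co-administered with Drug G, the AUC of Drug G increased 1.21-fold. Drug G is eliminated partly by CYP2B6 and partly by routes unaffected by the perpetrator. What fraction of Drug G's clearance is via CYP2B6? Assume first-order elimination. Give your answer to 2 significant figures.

0.27

CL'/CL = 1 / 1.21 = 0.8264
0.35·fm + (1 − fm) = 0.8264
fm = (0.8264 − 1) / (0.35 − 1) = 0.27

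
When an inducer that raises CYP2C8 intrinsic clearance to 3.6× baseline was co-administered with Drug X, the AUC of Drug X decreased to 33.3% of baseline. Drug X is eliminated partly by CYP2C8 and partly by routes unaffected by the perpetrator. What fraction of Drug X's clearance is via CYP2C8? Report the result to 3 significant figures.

0.770

CL'/CL = 1 / 0.333 = 3.003
3.6·fm + (1 − fm) = 3.003
fm = (3.003 − 1) / (3.6 − 1) = 0.770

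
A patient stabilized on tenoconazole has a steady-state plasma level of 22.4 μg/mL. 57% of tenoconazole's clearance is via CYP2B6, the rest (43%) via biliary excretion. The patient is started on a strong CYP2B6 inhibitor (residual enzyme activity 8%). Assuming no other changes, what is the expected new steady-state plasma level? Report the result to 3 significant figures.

47.1 μg/mL

CYP2B6: 0.57 × 0.08 = 0.0456
Other: 0.43 (unchanged)
Relative clearance = 0.0456 + 0.43 = 0.4756.
Steady-state plasma level ∝ 1/CL, so new value = 22.4 / 0.4756 = 47.1 μg/mL.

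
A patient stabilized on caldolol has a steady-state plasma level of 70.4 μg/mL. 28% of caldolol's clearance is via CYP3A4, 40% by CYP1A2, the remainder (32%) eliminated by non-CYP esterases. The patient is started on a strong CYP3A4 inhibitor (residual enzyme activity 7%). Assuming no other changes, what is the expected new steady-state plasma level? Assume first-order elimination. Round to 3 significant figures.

The CYP3A4 pathway (28% of clearance) drops to 0.07× activity: 0.28 × 0.07 = 0.0196.
CYP1A2 (40%) and the residual 32% are unaffected.
New clearance relative to baseline: 0.0196 + 0.4 + 0.32 = 0.7396.
Steady-state plasma level ∝ 1/CL, so new value = 70.4 / 0.7396 = 95.2 μg/mL.

95.2 μg/mL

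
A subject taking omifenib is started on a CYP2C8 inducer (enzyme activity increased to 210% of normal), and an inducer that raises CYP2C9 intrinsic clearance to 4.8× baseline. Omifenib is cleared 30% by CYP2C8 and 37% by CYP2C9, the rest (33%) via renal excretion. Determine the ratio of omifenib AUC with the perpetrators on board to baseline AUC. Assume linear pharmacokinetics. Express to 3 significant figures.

CYP2C8: 0.3 × 2.1 = 0.63
CYP2C9: 0.37 × 4.8 = 1.776
Other: 0.33 (unchanged)
CL_new/CL_old = 0.63 + 1.776 + 0.33 = 2.736.
Net AUC ratio = 1 / 2.736 = 0.365.

0.365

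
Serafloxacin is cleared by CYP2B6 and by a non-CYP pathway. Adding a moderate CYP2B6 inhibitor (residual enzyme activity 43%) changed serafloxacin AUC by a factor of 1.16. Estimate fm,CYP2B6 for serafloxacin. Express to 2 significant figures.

0.24

CL'/CL = 1 / 1.16 = 0.8621
0.43·fm + (1 − fm) = 0.8621
fm = (0.8621 − 1) / (0.43 − 1) = 0.24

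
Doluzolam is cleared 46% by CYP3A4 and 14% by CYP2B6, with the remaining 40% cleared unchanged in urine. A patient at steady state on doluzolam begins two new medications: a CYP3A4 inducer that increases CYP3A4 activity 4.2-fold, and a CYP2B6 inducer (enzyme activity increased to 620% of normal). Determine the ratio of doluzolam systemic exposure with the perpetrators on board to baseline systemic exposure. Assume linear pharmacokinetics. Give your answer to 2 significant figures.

CYP3A4: 0.46 × 4.2 = 1.932
CYP2B6: 0.14 × 6.2 = 0.868
Other: 0.4 (unchanged)
Relative clearance = 1.932 + 0.868 + 0.4 = 3.2.
Net systemic exposure ratio = 1 / 3.2 = 0.31.

0.31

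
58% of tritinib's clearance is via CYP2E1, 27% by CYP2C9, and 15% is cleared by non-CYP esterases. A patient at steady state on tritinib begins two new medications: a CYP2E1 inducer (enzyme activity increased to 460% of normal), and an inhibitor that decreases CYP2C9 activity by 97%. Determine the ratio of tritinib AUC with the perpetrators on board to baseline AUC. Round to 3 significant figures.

0.354

The CYP2E1 pathway (58% of clearance) is boosted to 4.6× activity: 0.58 × 4.6 = 2.668.
The CYP2C9 pathway (27% of clearance) drops to 0.03× activity: 0.27 × 0.03 = 0.0081.
Non-CYP routes (15%) are unchanged.
CL_new/CL_old = 2.668 + 0.0081 + 0.15 = 2.8261.
Because AUC varies inversely with clearance, the combined effect is 1 / 2.8261 = 0.354.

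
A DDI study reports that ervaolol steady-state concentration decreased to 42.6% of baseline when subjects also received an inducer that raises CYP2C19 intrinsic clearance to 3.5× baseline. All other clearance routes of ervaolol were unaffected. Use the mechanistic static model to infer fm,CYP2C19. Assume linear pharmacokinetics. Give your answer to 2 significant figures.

CL'/CL = 1 / 0.426 = 2.347
3.5·fm + (1 − fm) = 2.347
fm = (2.347 − 1) / (3.5 − 1) = 0.54

0.54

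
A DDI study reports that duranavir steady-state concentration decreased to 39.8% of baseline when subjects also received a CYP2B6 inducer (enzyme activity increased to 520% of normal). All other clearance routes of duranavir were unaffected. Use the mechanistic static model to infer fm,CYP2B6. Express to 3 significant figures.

Let x = fm,CYP2B6. Because steady-state concentration ∝ 1/CL, relative clearance rose to 1/0.398 = 2.513.
Only the CYP2B6 route changed, so 2.513 = x·5.2 + (1 − x), giving x = 0.360.

0.360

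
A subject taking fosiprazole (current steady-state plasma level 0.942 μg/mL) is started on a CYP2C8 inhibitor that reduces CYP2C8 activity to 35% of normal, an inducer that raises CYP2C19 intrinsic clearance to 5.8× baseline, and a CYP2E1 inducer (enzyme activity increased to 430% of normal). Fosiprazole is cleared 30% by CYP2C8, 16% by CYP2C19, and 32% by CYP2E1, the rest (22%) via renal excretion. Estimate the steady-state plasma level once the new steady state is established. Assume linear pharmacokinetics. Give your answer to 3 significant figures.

0.358 μg/mL

CYP2C8: 0.3 × 0.35 = 0.105
CYP2C19: 0.16 × 5.8 = 0.928
CYP2E1: 0.32 × 4.3 = 1.376
Other: 0.22 (unchanged)
CL_new/CL_old = 0.105 + 0.928 + 1.376 + 0.22 = 2.629.
Steady-state plasma level ∝ 1/CL: new value = 0.942 / 2.629 = 0.358 μg/mL.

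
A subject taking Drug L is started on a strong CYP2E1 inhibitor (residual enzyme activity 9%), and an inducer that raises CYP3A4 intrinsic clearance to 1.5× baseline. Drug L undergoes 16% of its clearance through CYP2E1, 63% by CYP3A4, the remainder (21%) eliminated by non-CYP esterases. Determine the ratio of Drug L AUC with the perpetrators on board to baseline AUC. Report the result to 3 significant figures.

The CYP2E1 pathway (16% of clearance) drops to 0.09× activity: 0.16 × 0.09 = 0.0144.
The CYP3A4 pathway (63% of clearance) is boosted to 1.5× activity: 0.63 × 1.5 = 0.945.
The remaining 21% of clearance is unaffected.
Relative clearance = 0.0144 + 0.945 + 0.21 = 1.1694.
AUC ∝ 1/CL: fold-change = 1 / 1.1694 = 0.855.

0.855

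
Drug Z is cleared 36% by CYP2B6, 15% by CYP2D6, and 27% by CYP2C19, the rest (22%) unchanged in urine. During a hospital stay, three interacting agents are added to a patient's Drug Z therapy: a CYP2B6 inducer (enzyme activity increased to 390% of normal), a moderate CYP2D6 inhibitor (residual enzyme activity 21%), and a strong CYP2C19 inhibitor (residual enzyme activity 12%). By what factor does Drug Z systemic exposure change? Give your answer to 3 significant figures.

0.592

The CYP2B6 pathway (36% of clearance) increases to 3.9× activity: 0.36 × 3.9 = 1.404.
The CYP2D6 pathway (15% of clearance) falls to 0.21× activity: 0.15 × 0.21 = 0.0315.
The CYP2C19 pathway (27% of clearance) drops to 0.12× activity: 0.27 × 0.12 = 0.0324.
The remaining 22% of clearance is unaffected.
New clearance relative to baseline: 1.404 + 0.0315 + 0.0324 + 0.22 = 1.6879.
Systemic exposure ∝ 1/CL: fold-change = 1 / 1.6879 = 0.592.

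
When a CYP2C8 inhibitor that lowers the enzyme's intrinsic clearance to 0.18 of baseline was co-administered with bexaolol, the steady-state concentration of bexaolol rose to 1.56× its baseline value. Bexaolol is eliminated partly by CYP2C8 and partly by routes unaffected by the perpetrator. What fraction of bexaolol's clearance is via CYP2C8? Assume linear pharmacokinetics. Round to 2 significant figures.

Write x for the fraction cleared via CYP2C8. The observed steady-state concentration change means clearance fell to 1/1.56 = 0.641 of baseline.
Setting x·0.18 + (1 − x) = 0.641 and solving: x = (0.641 − 1)/(0.18 − 1) = 0.44.

0.44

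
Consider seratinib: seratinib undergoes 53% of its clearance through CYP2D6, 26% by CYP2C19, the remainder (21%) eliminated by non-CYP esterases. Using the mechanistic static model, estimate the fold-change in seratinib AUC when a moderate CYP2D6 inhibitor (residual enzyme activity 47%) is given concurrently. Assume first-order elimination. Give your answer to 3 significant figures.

1.39

CYP2D6: 0.53 × 0.47 = 0.2491
CYP2C19: 0.26 (unchanged)
Other: 0.21 (unchanged)
CL_new/CL_old = 0.2491 + 0.26 + 0.21 = 0.7191.
Since AUC ∝ 1/CL, the ratio is 1 / 0.7191 = 1.39.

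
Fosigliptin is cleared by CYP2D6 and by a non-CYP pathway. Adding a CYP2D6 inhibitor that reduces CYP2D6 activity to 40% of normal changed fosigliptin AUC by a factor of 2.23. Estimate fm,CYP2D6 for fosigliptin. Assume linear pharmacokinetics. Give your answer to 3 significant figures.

Let fm be the CYP2D6 fraction. New clearance relative to baseline = fm × 0.4 + (1 − fm).
AUC ratio = 1 / (new CL fraction), so new CL fraction = 1 / 2.23 = 0.4484.
fm × 0.4 + 1 − fm = 0.4484  ⇒  fm × (0.4 − 1) = −0.5516  ⇒  fm = 0.919.

0.919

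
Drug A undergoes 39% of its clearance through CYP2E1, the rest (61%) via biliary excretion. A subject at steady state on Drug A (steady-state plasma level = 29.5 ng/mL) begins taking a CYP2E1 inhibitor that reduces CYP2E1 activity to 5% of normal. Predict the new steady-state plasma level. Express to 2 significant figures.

The CYP2E1 pathway (39% of clearance) is reduced to 0.05× activity: 0.39 × 0.05 = 0.0195.
Non-CYP routes (61%) are unchanged.
CL_new/CL_old = 0.0195 + 0.61 = 0.6295.
Steady-state plasma level ∝ 1/CL, so new value = 29.5 / 0.6295 = 47 ng/mL.

47 ng/mL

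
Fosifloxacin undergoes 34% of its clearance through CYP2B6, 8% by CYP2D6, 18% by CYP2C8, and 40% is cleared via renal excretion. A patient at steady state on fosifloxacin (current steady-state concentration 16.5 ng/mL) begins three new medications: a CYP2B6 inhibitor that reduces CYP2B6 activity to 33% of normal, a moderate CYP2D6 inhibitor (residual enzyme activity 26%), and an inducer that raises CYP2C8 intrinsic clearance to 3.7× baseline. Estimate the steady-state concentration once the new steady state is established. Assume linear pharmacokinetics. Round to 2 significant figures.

14 ng/mL

The CYP2B6 pathway (34% of clearance) drops to 0.33× activity: 0.34 × 0.33 = 0.1122.
The CYP2D6 pathway (8% of clearance) drops to 0.26× activity: 0.08 × 0.26 = 0.0208.
The CYP2C8 pathway (18% of clearance) rises to 3.7× activity: 0.18 × 3.7 = 0.666.
Non-CYP routes (40%) are unchanged.
New clearance relative to baseline: 0.1122 + 0.0208 + 0.666 + 0.4 = 1.199.
Steady-state concentration ∝ 1/CL: new value = 16.5 / 1.199 = 14 ng/mL.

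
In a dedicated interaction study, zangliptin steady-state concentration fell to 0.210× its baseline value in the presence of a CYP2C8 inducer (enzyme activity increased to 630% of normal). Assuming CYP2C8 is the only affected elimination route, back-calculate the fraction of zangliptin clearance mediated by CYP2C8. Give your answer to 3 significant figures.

Write x for the fraction cleared via CYP2C8. The observed steady-state concentration change means clearance rose to 1/0.210 = 4.762 of baseline.
Setting x·6.3 + (1 − x) = 4.762 and solving: x = (4.762 − 1)/(6.3 − 1) = 0.710.

0.710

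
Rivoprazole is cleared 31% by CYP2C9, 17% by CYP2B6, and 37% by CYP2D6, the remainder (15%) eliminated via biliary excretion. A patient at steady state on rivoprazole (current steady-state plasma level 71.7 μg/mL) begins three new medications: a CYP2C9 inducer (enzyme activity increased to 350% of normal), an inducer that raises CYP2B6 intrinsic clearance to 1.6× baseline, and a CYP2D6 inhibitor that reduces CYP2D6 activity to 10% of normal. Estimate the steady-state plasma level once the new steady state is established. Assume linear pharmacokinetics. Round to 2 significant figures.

The CYP2C9 pathway (31% of clearance) increases to 3.5× activity: 0.31 × 3.5 = 1.085.
The CYP2B6 pathway (17% of clearance) is boosted to 1.6× activity: 0.17 × 1.6 = 0.272.
The CYP2D6 pathway (37% of clearance) is reduced to 0.1× activity: 0.37 × 0.1 = 0.037.
The remaining 15% of clearance is unaffected.
Relative clearance = 1.085 + 0.272 + 0.037 + 0.15 = 1.544.
Steady-state plasma level ∝ 1/CL: new value = 71.7 / 1.544 = 46 μg/mL.

46 μg/mL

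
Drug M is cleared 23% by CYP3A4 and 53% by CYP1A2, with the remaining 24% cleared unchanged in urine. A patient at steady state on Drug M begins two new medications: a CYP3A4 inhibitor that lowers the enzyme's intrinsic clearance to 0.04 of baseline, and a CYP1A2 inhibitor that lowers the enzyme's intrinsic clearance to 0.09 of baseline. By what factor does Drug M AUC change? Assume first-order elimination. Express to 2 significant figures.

3.4

The CYP3A4 pathway (23% of clearance) falls to 0.04× activity: 0.23 × 0.04 = 0.0092.
The CYP1A2 pathway (53% of clearance) is reduced to 0.09× activity: 0.53 × 0.09 = 0.0477.
The remaining 24% of clearance is unaffected.
New clearance relative to baseline: 0.0092 + 0.0477 + 0.24 = 0.2969.
AUC ∝ 1/CL: fold-change = 1 / 0.2969 = 3.4.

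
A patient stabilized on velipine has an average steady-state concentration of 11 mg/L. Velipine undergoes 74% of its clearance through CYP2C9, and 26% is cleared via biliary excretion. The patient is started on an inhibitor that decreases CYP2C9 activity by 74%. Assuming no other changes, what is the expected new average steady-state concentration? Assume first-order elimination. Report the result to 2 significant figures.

The CYP2C9 pathway (74% of clearance) is reduced to 0.26× activity: 0.74 × 0.26 = 0.1924.
Non-CYP routes (26%) are unchanged.
New clearance relative to baseline: 0.1924 + 0.26 = 0.4524.
Average steady-state concentration ∝ 1/CL, so new value = 11 / 0.4524 = 24 mg/L.

24 mg/L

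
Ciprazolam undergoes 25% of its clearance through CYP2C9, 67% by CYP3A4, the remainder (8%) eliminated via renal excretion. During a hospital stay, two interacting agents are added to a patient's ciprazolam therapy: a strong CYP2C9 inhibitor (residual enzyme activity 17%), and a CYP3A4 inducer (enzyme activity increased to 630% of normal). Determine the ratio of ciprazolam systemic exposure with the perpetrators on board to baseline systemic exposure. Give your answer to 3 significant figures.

0.230

CYP2C9: 0.25 × 0.17 = 0.0425
CYP3A4: 0.67 × 6.3 = 4.221
Other: 0.08 (unchanged)
CL_new/CL_old = 0.0425 + 4.221 + 0.08 = 4.3435.
Because systemic exposure varies inversely with clearance, the combined effect is 1 / 4.3435 = 0.230.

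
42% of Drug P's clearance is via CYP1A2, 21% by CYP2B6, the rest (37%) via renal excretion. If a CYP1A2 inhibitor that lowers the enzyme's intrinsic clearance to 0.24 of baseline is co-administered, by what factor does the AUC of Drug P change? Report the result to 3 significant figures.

The CYP1A2 pathway (42% of clearance) drops to 0.24× activity: 0.42 × 0.24 = 0.1008.
CYP2B6 (21%) and the residual 37% are unaffected.
New clearance relative to baseline: 0.1008 + 0.21 + 0.37 = 0.6808.
AUC is inversely proportional to clearance, so the fold-change is 1 / 0.6808 = 1.47.

1.47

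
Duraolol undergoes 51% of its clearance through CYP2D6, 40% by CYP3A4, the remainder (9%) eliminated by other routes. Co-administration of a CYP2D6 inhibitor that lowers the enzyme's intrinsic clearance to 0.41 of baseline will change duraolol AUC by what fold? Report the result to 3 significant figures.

1.43

CYP2D6: 0.51 × 0.41 = 0.2091
CYP3A4: 0.4 (unchanged)
Other: 0.09 (unchanged)
New clearance relative to baseline: 0.2091 + 0.4 + 0.09 = 0.6991.
Since AUC ∝ 1/CL, the ratio is 1 / 0.6991 = 1.43.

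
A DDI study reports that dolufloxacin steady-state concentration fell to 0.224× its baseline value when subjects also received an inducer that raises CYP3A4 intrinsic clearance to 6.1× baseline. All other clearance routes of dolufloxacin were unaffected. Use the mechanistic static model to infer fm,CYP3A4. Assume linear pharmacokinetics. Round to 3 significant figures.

0.679

Call the CYP3A4 fraction fm. After the interaction, CL_new/CL_old = fm × 6.1 + (1 − fm).
Steady-state concentration ratio = 1 / (new CL fraction), so new CL fraction = 1 / 0.224 = 4.464.
fm × 6.1 + 1 − fm = 4.464  ⇒  fm × (6.1 − 1) = 3.464  ⇒  fm = 0.679.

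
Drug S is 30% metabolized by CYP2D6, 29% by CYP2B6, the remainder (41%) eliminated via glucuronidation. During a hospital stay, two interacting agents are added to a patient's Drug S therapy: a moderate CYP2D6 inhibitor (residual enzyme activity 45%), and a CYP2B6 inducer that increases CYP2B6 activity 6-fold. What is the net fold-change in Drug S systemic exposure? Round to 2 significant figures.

0.44

The CYP2D6 pathway (30% of clearance) drops to 0.45× activity: 0.3 × 0.45 = 0.135.
The CYP2B6 pathway (29% of clearance) increases to 6× activity: 0.29 × 6 = 1.74.
The remaining 41% of clearance is unaffected.
New clearance relative to baseline: 0.135 + 1.74 + 0.41 = 2.285.
Because systemic exposure varies inversely with clearance, the combined effect is 1 / 2.285 = 0.44.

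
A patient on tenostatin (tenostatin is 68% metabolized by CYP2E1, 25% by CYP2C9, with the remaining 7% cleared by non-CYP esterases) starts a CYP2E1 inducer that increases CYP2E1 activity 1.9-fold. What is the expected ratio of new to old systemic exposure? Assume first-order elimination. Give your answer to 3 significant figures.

0.620

The CYP2E1 pathway (68% of clearance) is boosted to 1.9× activity: 0.68 × 1.9 = 1.292.
CYP2C9 (25%) and the residual 7% are unaffected.
New clearance relative to baseline: 1.292 + 0.25 + 0.07 = 1.612.
Systemic exposure is inversely proportional to clearance, so the fold-change is 1 / 1.612 = 0.620.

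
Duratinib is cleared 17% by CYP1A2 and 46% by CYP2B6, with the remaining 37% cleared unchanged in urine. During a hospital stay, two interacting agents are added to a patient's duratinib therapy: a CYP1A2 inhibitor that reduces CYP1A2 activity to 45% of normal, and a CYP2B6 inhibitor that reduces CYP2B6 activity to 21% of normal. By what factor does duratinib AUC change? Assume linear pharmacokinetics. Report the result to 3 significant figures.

CYP1A2: 0.17 × 0.45 = 0.0765
CYP2B6: 0.46 × 0.21 = 0.0966
Other: 0.37 (unchanged)
Relative clearance = 0.0765 + 0.0966 + 0.37 = 0.5431.
AUC ∝ 1/CL: fold-change = 1 / 0.5431 = 1.84.

1.84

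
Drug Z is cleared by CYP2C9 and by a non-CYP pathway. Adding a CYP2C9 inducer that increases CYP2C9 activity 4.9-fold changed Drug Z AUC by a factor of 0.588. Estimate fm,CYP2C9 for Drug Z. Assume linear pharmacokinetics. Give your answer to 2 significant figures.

Call the CYP2C9 fraction fm. After the interaction, CL_new/CL_old = fm × 4.9 + (1 − fm).
AUC ratio = 1 / (new CL fraction), so new CL fraction = 1 / 0.588 = 1.701.
fm × 4.9 + 1 − fm = 1.701  ⇒  fm × (4.9 − 1) = 0.7007  ⇒  fm = 0.18.

0.18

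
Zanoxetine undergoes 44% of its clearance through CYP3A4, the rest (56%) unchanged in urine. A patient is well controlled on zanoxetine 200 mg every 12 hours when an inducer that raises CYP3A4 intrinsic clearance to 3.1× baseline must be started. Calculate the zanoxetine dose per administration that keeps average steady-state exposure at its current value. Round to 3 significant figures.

385 mg

CYP3A4: 0.44 × 3.1 = 1.364
Other: 0.56 (unchanged)
New clearance relative to baseline: 1.364 + 0.56 = 1.924.
Exposure is unchanged when dose changes in proportion to clearance. New dose = 200 mg × 1.924 = 385 mg.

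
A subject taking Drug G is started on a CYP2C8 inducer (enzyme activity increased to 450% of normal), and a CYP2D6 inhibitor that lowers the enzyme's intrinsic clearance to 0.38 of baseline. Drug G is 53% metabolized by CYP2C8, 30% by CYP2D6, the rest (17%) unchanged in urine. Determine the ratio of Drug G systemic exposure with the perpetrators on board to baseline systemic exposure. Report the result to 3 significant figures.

CYP2C8: 0.53 × 4.5 = 2.385
CYP2D6: 0.3 × 0.38 = 0.114
Other: 0.17 (unchanged)
New clearance relative to baseline: 2.385 + 0.114 + 0.17 = 2.669.
Systemic exposure ∝ 1/CL: fold-change = 1 / 2.669 = 0.375.

0.375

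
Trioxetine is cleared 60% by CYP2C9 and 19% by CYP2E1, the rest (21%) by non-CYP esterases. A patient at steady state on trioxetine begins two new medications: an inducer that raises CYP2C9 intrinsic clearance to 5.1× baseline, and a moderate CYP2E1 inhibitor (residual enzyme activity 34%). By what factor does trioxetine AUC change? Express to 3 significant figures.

CYP2C9: 0.6 × 5.1 = 3.06
CYP2E1: 0.19 × 0.34 = 0.0646
Other: 0.21 (unchanged)
CL_new/CL_old = 3.06 + 0.0646 + 0.21 = 3.3346.
AUC ∝ 1/CL: fold-change = 1 / 3.3346 = 0.300.

0.300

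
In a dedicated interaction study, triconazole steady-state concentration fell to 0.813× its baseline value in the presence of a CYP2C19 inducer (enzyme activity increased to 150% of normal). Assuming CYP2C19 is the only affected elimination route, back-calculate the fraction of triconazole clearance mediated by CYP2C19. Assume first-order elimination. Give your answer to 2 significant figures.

Let x = fm,CYP2C19. Because steady-state concentration ∝ 1/CL, relative clearance rose to 1/0.813 = 1.23.
Setting x·1.5 + (1 − x) = 1.23 and solving: x = (1.23 − 1)/(1.5 − 1) = 0.46.

0.46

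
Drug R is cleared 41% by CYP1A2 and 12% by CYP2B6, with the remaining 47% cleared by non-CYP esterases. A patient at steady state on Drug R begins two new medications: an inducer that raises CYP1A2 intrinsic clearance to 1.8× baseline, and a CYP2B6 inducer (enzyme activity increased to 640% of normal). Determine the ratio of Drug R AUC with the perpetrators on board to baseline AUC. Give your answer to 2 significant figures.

0.51

The CYP1A2 pathway (41% of clearance) rises to 1.8× activity: 0.41 × 1.8 = 0.738.
The CYP2B6 pathway (12% of clearance) is boosted to 6.4× activity: 0.12 × 6.4 = 0.768.
Non-CYP routes (47%) are unchanged.
New clearance relative to baseline: 0.738 + 0.768 + 0.47 = 1.976.
Because AUC varies inversely with clearance, the combined effect is 1 / 1.976 = 0.51.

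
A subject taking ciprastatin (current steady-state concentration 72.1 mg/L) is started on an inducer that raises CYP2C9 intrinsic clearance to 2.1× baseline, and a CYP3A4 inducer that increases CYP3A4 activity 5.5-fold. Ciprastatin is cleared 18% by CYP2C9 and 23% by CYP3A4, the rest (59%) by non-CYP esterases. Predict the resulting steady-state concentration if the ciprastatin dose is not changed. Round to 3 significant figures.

The CYP2C9 pathway (18% of clearance) increases to 2.1× activity: 0.18 × 2.1 = 0.378.
The CYP3A4 pathway (23% of clearance) is boosted to 5.5× activity: 0.23 × 5.5 = 1.265.
Non-CYP routes (59%) are unchanged.
CL_new/CL_old = 0.378 + 1.265 + 0.59 = 2.233.
Dividing the baseline by the relative clearance: 72.1 / 2.233 = 32.3 mg/L.

32.3 mg/L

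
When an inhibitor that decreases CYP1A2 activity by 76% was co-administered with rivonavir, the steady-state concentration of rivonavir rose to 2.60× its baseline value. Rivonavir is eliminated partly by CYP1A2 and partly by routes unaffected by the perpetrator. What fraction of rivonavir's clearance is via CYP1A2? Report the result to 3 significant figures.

Write x for the fraction cleared via CYP1A2. The observed steady-state concentration change means clearance fell to 1/2.60 = 0.3846 of baseline.
Setting x·0.24 + (1 − x) = 0.3846 and solving: x = (0.3846 − 1)/(0.24 − 1) = 0.810.

0.810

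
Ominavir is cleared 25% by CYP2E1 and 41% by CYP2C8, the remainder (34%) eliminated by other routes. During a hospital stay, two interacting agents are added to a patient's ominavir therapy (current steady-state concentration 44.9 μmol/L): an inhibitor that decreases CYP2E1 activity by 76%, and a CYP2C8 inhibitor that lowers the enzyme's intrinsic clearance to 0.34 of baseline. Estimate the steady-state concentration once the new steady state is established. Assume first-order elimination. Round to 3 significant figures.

83.2 μmol/L

The CYP2E1 pathway (25% of clearance) drops to 0.24× activity: 0.25 × 0.24 = 0.06.
The CYP2C8 pathway (41% of clearance) falls to 0.34× activity: 0.41 × 0.34 = 0.1394.
The remaining 34% of clearance is unaffected.
CL_new/CL_old = 0.06 + 0.1394 + 0.34 = 0.5394.
Steady-state concentration ∝ 1/CL: new value = 44.9 / 0.5394 = 83.2 μmol/L.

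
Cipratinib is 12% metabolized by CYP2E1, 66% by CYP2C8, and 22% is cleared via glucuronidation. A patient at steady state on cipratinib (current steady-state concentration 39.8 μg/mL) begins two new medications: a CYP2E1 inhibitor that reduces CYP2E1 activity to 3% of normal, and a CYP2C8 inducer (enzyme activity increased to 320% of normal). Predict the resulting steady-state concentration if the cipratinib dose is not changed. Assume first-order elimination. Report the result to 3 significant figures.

17.0 μg/mL

The CYP2E1 pathway (12% of clearance) falls to 0.03× activity: 0.12 × 0.03 = 0.0036.
The CYP2C8 pathway (66% of clearance) rises to 3.2× activity: 0.66 × 3.2 = 2.112.
Non-CYP routes (22%) are unchanged.
CL_new/CL_old = 0.0036 + 2.112 + 0.22 = 2.3356.
Dividing the baseline by the relative clearance: 39.8 / 2.3356 = 17.0 μg/mL.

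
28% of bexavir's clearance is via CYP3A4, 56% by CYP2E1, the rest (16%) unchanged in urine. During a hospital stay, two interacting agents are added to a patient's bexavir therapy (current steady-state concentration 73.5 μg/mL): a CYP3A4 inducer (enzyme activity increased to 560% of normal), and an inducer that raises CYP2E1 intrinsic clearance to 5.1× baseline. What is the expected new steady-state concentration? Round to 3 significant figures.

16.0 μg/mL

The CYP3A4 pathway (28% of clearance) increases to 5.6× activity: 0.28 × 5.6 = 1.568.
The CYP2E1 pathway (56% of clearance) is boosted to 5.1× activity: 0.56 × 5.1 = 2.856.
The remaining 16% of clearance is unaffected.
New clearance relative to baseline: 1.568 + 2.856 + 0.16 = 4.584.
Steady-state concentration ∝ 1/CL: new value = 73.5 / 4.584 = 16.0 μg/mL.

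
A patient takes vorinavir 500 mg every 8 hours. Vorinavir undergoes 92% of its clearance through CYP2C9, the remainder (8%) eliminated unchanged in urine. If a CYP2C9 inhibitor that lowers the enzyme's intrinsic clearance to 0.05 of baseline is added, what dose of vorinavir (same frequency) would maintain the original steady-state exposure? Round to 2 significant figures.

63 mg

The CYP2C9 pathway (92% of clearance) is reduced to 0.05× activity: 0.92 × 0.05 = 0.046.
Non-CYP routes (8%) are unchanged.
New clearance relative to baseline: 0.046 + 0.08 = 0.126.
Css,avg = (dose rate)/CL, so holding Css fixed requires dose ∝ CL: 500 × 0.126 = 63 mg.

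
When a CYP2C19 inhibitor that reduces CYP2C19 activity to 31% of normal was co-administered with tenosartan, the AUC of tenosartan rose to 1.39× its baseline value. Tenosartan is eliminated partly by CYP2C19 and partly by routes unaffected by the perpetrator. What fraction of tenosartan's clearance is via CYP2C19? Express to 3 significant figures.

0.407

CL'/CL = 1 / 1.39 = 0.7194
0.31·fm + (1 − fm) = 0.7194
fm = (0.7194 − 1) / (0.31 − 1) = 0.407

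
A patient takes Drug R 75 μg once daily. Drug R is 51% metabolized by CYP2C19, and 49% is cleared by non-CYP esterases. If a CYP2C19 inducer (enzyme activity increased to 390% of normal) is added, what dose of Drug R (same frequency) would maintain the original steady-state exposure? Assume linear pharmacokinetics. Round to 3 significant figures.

The CYP2C19 pathway (51% of clearance) rises to 3.9× activity: 0.51 × 3.9 = 1.989.
Non-CYP routes (49%) are unchanged.
New clearance relative to baseline: 1.989 + 0.49 = 2.479.
Css,avg = (dose rate)/CL, so holding Css fixed requires dose ∝ CL: 75 × 2.479 = 186 μg.

186 μg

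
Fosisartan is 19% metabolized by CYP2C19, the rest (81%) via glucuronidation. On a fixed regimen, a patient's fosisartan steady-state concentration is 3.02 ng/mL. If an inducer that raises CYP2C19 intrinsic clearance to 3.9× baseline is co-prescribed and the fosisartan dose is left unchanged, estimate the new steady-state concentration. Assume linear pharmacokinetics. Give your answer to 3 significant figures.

The CYP2C19 pathway (19% of clearance) is boosted to 3.9× activity: 0.19 × 3.9 = 0.741.
Non-CYP routes (81%) are unchanged.
CL_new/CL_old = 0.741 + 0.81 = 1.551.
Steady-state concentration ∝ 1/CL, so new value = 3.02 / 1.551 = 1.95 ng/mL.

1.95 ng/mL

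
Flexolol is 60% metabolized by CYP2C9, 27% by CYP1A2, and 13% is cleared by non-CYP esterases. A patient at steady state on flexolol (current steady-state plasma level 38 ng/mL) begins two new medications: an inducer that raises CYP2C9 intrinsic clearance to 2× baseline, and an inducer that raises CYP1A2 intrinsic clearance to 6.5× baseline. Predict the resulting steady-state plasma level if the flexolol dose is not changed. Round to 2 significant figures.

12 ng/mL

CYP2C9: 0.6 × 2 = 1.2
CYP1A2: 0.27 × 6.5 = 1.755
Other: 0.13 (unchanged)
Relative clearance = 1.2 + 1.755 + 0.13 = 3.085.
New steady-state plasma level = 38 / 3.085 = 12 ng/mL (concentration scales inversely with clearance).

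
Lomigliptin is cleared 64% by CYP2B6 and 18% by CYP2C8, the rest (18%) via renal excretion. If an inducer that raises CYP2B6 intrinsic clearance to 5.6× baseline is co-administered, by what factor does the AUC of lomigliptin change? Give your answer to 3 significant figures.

0.254

CYP2B6: 0.64 × 5.6 = 3.584
CYP2C8: 0.18 (unchanged)
Other: 0.18 (unchanged)
CL_new/CL_old = 3.584 + 0.18 + 0.18 = 3.944.
AUC is inversely proportional to clearance, so the fold-change is 1 / 3.944 = 0.254.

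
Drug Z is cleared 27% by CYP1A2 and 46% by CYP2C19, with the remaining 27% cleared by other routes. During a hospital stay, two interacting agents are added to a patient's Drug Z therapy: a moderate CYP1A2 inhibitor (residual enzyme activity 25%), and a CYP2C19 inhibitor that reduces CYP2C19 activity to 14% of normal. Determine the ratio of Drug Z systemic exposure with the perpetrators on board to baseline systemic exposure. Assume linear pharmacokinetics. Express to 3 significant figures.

The CYP1A2 pathway (27% of clearance) falls to 0.25× activity: 0.27 × 0.25 = 0.0675.
The CYP2C19 pathway (46% of clearance) falls to 0.14× activity: 0.46 × 0.14 = 0.0644.
Non-CYP routes (27%) are unchanged.
CL_new/CL_old = 0.0675 + 0.0644 + 0.27 = 0.4019.
Because systemic exposure varies inversely with clearance, the combined effect is 1 / 0.4019 = 2.49.

2.49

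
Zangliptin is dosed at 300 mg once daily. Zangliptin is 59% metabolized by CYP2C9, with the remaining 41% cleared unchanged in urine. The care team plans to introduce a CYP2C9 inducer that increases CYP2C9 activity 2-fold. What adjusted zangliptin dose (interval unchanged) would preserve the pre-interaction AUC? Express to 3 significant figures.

477 mg

CYP2C9: 0.59 × 2 = 1.18
Other: 0.41 (unchanged)
Relative clearance = 1.18 + 0.41 = 1.59.
Css,avg = (dose rate)/CL, so holding Css fixed requires dose ∝ CL: 300 × 1.59 = 477 mg.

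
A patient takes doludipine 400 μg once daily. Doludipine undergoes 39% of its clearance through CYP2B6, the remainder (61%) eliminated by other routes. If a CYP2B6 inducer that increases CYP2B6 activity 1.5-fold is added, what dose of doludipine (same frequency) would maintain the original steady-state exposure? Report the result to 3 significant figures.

478 μg

The CYP2B6 pathway (39% of clearance) is boosted to 1.5× activity: 0.39 × 1.5 = 0.585.
The remaining 61% of clearance is unaffected.
CL_new/CL_old = 0.585 + 0.61 = 1.195.
Exposure is unchanged when dose changes in proportion to clearance. New dose = 400 μg × 1.195 = 478 μg.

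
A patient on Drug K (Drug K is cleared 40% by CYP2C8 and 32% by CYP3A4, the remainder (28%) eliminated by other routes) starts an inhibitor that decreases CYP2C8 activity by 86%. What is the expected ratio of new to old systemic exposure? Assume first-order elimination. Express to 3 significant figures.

1.52

The CYP2C8 pathway (40% of clearance) drops to 0.14× activity: 0.4 × 0.14 = 0.056.
CYP3A4 (32%) and the residual 28% are unaffected.
New clearance relative to baseline: 0.056 + 0.32 + 0.28 = 0.656.
Since systemic exposure ∝ 1/CL, the ratio is 1 / 0.656 = 1.52.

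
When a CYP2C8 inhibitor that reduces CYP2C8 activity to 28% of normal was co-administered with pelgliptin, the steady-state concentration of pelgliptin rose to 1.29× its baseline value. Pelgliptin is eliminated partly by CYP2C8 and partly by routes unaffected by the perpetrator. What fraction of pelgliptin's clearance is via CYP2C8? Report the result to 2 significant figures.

Let fm be the CYP2C8 fraction. New clearance relative to baseline = fm × 0.28 + (1 − fm).
Steady-state concentration ratio = 1 / (new CL fraction), so new CL fraction = 1 / 1.29 = 0.7752.
fm × 0.28 + 1 − fm = 0.7752  ⇒  fm × (0.28 − 1) = −0.2248  ⇒  fm = 0.31.

0.31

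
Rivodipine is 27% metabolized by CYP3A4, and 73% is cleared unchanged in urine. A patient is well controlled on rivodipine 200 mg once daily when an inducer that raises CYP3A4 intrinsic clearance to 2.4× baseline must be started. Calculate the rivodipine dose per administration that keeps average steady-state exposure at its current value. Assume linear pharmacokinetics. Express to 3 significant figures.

CYP3A4: 0.27 × 2.4 = 0.648
Other: 0.73 (unchanged)
Relative clearance = 0.648 + 0.73 = 1.378.
Css,avg = (dose rate)/CL, so holding Css fixed requires dose ∝ CL: 200 × 1.378 = 276 mg.

276 mg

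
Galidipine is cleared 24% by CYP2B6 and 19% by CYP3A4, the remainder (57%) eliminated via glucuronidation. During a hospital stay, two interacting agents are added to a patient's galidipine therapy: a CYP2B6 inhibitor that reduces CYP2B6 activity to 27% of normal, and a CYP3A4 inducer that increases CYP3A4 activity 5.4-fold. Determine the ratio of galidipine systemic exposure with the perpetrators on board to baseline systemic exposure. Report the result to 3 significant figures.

The CYP2B6 pathway (24% of clearance) drops to 0.27× activity: 0.24 × 0.27 = 0.0648.
The CYP3A4 pathway (19% of clearance) increases to 5.4× activity: 0.19 × 5.4 = 1.026.
Non-CYP routes (57%) are unchanged.
Relative clearance = 0.0648 + 1.026 + 0.57 = 1.6608.
Systemic exposure ∝ 1/CL: fold-change = 1 / 1.6608 = 0.602.

0.602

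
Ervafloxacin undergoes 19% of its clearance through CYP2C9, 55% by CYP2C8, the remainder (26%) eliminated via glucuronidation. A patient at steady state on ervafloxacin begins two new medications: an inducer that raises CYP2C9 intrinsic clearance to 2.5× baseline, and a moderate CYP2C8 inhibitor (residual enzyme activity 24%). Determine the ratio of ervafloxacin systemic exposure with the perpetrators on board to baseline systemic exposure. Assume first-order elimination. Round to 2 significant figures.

CYP2C9: 0.19 × 2.5 = 0.475
CYP2C8: 0.55 × 0.24 = 0.132
Other: 0.26 (unchanged)
New clearance relative to baseline: 0.475 + 0.132 + 0.26 = 0.867.
Net systemic exposure ratio = 1 / 0.867 = 1.2.

1.2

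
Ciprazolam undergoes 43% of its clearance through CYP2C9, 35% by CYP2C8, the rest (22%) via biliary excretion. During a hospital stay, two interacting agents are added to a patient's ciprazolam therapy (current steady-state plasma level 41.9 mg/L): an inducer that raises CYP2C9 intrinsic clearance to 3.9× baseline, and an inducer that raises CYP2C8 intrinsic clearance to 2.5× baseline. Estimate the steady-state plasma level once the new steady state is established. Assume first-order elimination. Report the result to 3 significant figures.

15.1 mg/L

CYP2C9: 0.43 × 3.9 = 1.677
CYP2C8: 0.35 × 2.5 = 0.875
Other: 0.22 (unchanged)
CL_new/CL_old = 1.677 + 0.875 + 0.22 = 2.772.
Steady-state plasma level ∝ 1/CL: new value = 41.9 / 2.772 = 15.1 mg/L.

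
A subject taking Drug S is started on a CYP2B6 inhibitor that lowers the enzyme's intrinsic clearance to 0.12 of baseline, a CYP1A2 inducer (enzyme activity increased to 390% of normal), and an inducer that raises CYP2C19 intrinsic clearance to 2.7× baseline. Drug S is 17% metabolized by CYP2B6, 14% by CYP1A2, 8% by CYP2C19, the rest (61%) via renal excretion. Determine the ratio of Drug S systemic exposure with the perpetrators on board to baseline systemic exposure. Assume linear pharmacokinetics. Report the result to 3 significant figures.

0.718

The CYP2B6 pathway (17% of clearance) drops to 0.12× activity: 0.17 × 0.12 = 0.0204.
The CYP1A2 pathway (14% of clearance) rises to 3.9× activity: 0.14 × 3.9 = 0.546.
The CYP2C19 pathway (8% of clearance) is boosted to 2.7× activity: 0.08 × 2.7 = 0.216.
Non-CYP routes (61%) are unchanged.
Relative clearance = 0.0204 + 0.546 + 0.216 + 0.61 = 1.3924.
Systemic exposure ∝ 1/CL: fold-change = 1 / 1.3924 = 0.718.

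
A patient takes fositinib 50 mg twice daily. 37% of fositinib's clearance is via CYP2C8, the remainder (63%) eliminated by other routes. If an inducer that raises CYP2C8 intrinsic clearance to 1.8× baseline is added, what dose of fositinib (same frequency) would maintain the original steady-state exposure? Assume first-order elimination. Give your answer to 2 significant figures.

65 mg

The CYP2C8 pathway (37% of clearance) rises to 1.8× activity: 0.37 × 1.8 = 0.666.
Non-CYP routes (63%) are unchanged.
Relative clearance = 0.666 + 0.63 = 1.296.
Exposure is unchanged when dose changes in proportion to clearance. New dose = 50 mg × 1.296 = 65 mg.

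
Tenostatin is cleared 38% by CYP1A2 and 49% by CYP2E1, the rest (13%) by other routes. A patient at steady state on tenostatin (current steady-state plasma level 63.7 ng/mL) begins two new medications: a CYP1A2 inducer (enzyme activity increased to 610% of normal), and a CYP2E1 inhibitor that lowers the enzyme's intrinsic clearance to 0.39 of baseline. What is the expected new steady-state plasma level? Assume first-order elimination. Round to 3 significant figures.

The CYP1A2 pathway (38% of clearance) rises to 6.1× activity: 0.38 × 6.1 = 2.318.
The CYP2E1 pathway (49% of clearance) is reduced to 0.39× activity: 0.49 × 0.39 = 0.1911.
The remaining 13% of clearance is unaffected.
Relative clearance = 2.318 + 0.1911 + 0.13 = 2.6391.
New steady-state plasma level = 63.7 / 2.6391 = 24.1 ng/mL (concentration scales inversely with clearance).

24.1 ng/mL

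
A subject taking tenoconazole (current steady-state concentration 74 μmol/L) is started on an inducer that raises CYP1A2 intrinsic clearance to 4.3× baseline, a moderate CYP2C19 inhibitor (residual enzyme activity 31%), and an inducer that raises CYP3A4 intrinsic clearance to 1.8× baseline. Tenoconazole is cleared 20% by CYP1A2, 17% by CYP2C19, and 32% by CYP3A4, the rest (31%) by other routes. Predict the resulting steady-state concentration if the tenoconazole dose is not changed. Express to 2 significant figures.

CYP1A2: 0.2 × 4.3 = 0.86
CYP2C19: 0.17 × 0.31 = 0.0527
CYP3A4: 0.32 × 1.8 = 0.576
Other: 0.31 (unchanged)
CL_new/CL_old = 0.86 + 0.0527 + 0.576 + 0.31 = 1.7987.
Dividing the baseline by the relative clearance: 74 / 1.7987 = 41 μmol/L.

41 μmol/L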